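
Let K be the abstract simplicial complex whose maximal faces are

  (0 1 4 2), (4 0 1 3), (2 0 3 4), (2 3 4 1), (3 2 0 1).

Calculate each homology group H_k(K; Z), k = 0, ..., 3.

Order the vertices as 0 < 1 < 2 < 3 < 4. Listing each simplex with vertices in this order, K has dimension 3 with simplices:

  0-simplices (5): [0], [1], [2], [3], [4]
  1-simplices (10): [0,1], [0,2], [0,3], [0,4], [1,2], [1,3], [1,4], [2,3], [2,4], [3,4]
  2-simplices (10): [0,1,2], [0,1,3], [0,1,4], [0,2,3], [0,2,4], [0,3,4], [1,2,3], [1,2,4], [1,3,4], [2,3,4]
  3-simplices (5): [0,1,2,3], [0,1,2,4], [0,1,3,4], [0,2,3,4], [1,2,3,4]

giving chain groups C_0 ≅ Z^5, C_1 ≅ Z^10, C_2 ≅ Z^10, C_3 ≅ Z^5.

Boundary ∂_1: C_1 → C_0 is given by ∂[p,q] = [q] − [p].
The resulting 5×10 matrix has rank 4, and its Smith normal form has invariant factors (1,1,1,1).

∂_2: C_2 → C_1 maps a triangle to the signed sum of its edges. For instance
  ∂[0,1,4] = [1,4] − [0,4] + [0,1],
  ∂[0,1,3] = [1,3] − [0,3] + [0,1].
This gives a 10×10 integer matrix of rank 6; reducing to Smith normal form yields diagonal entries (1,1,1,1,1,1).

The boundary map ∂_3: C_3 → C_2 sends each 3-simplex σ to the alternating sum Σ_i (−1)^i (σ with its i-th vertex removed). For instance
  ∂[0,1,2,3] = [1,2,3] − [0,2,3] + [0,1,3] − [0,1,2],
  ∂[0,1,2,4] = [1,2,4] − [0,2,4] + [0,1,4] − [0,1,2].
The resulting 10×5 matrix has rank 4, and its Smith normal form has invariant factors (1,1,1,1).

Reading off H_k = ker ∂_k / im ∂_{k+1}:

  H_0: rank C_0 − rank ∂_1 = 5 − 4 = 1, and the invariant factors of ∂_1 are all 1, so H_0 ≅ Z.
  H_1: rank ker ∂_1 − rank ∂_2 = (10 − 4) − 6 = 0, and the invariant factors of ∂_2 are all 1, so H_1 ≅ 0.
  H_2: rank ker ∂_2 − rank ∂_3 = (10 − 6) − 4 = 0, and the invariant factors of ∂_3 are all 1, so H_2 ≅ 0.
  H_3: rank ker ∂_3 − rank ∂_4 = (5 − 4) − 0 = 1, and there is no ∂_4, so H_3 ≅ Z.

H_0 ≅ Z,  H_1 = 0,  H_2 = 0,  H_3 ≅ Z.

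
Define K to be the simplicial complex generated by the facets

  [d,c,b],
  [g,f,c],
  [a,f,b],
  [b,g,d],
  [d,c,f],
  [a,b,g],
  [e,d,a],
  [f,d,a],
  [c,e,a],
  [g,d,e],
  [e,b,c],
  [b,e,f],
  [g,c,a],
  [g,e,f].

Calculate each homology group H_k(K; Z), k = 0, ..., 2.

H_0 ≅ Z,  H_1 ≅ Z^2,  H_2 ≅ Z.

Take the total order a < b < c < d < e < f < g on the vertex set. Then K (dimension 2) consists of the simplices:

  0-simplices (7): a, b, c, d, e, f, g
  1-simplices (21): ab, ac, ad, ae, af, ag, bc, bd, be, bf, bg, cd, ce, cf, cg, de, df, dg, ef, eg, fg
  2-simplices (14): abf, abg, ace, acg, ade, adf, bcd, bce, bdg, bef, cdf, cfg, deg, efg

Hence C_0 ≅ Z^7, C_1 ≅ Z^21, C_2 ≅ Z^14.

The boundary map ∂_1: C_1 → C_0 sends each edge [p,q] (with p < q) to q − p.
The 7×21 boundary matrix has rank 6 and Smith normal form diag(1,1,1,1,1,1).

The boundary map ∂_2: C_2 → C_1 maps a triangle to the signed sum of its edges. For instance
  ∂deg = eg − dg + de,
  ∂bce = ce − be + bc.
This gives a 21×14 integer matrix of rank 13; reducing to Smith normal form yields diagonal entries (1,1,1,1,1,1,1,1,1,1,1,1,1).

Reading off H_k = ker ∂_k / im ∂_{k+1}:

  H_0: rank C_0 − rank ∂_1 = 7 − 6 = 1, and the invariant factors of ∂_1 are all 1, so H_0 = Z.
  H_1: rank ker ∂_1 − rank ∂_2 = (21 − 6) − 13 = 2, and the invariant factors of ∂_2 are all 1, so H_1 = Z^2.
  H_2: rank ker ∂_2 − rank ∂_3 = (14 − 13) − 0 = 1, and there is no ∂_3, so H_2 = Z.

As a check, the Euler characteristic is 7 − 21 + 14 = 0, which agrees with 1 − 2 + 1 = 0.
(K is a triangulation of the torus T^2.)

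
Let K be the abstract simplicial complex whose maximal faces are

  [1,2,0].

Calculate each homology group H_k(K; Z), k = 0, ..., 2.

H_0 = Z,  H_1 = 0,  H_2 = 0.

We work with the vertex ordering 0 < 1 < 2. The simplices of K, each written with vertices in increasing order, are:

  0-simplices (3): [0], [1], [2]
  1-simplices (3): [0,1], [0,2], [1,2]
  2-simplices (1): [0,1,2]

Hence C_0 ≅ Z^3, C_1 ≅ Z^3, C_2 ≅ Z^1.

Boundary ∂_1: C_1 → C_0 is given by ∂[p,q] = [q] − [p]. For instance
  ∂[1,2] = [2] − [1].
As a 3×3 matrix over Z this has rank 2, with invariant factors (1,1).

The boundary map ∂_2: C_2 → C_1 sends each 2-simplex [p,q,r] to [q,r] − [p,r] + [p,q]. For instance
  ∂[0,1,2] = [1,2] − [0,2] + [0,1].
The resulting 3×1 matrix has rank 1, and its Smith normal form has invariant factors (1).

Reading off H_k = ker ∂_k / im ∂_{k+1}:

  H_0: rank C_0 − rank ∂_1 = 3 − 2 = 1, and the invariant factors of ∂_1 are all 1, so H_0 ≅ Z.
  H_1: rank ker ∂_1 − rank ∂_2 = (3 − 2) − 1 = 0, and the invariant factors of ∂_2 are all 1, so H_1 ≅ 0.
  H_2: rank ker ∂_2 − rank ∂_3 = (1 − 1) − 0 = 0, and there is no ∂_3, so H_2 ≅ 0.

As a check, the Euler characteristic is 3 − 3 + 1 = 1, which agrees with 1 − 0 + 0 = 1.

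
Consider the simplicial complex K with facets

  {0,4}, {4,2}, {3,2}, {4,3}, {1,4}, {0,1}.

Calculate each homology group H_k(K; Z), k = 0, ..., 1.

K has 5 vertices, 6 edges.
rank ∂_0 = 0, rank ∂_1 = 4 ⇒ b_0 = 5 − 0 − 4 = 1; all invariant factors of ∂_1 are 1 so no torsion. So H_0 ≅ Z.
rank ∂_1 = 4, rank ∂_2 = 0 ⇒ b_1 = 6 − 4 − 0 = 2. So H_1 ≅ Z^2.

H_0 = Z,  H_1 = Z^2.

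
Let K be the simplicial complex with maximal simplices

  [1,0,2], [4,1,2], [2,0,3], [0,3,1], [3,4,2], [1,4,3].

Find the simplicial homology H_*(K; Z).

H_0 ≅ Z,  H_1 = 0,  H_2 ≅ Z.

We work with the vertex ordering 0 < 1 < 2 < 3 < 4. The simplices of K, each written with vertices in increasing order, are:

  0-simplices (5): [0], [1], [2], [3], [4]
  1-simplices (9): [0,1], [0,2], [0,3], [1,2], [1,3], [1,4], [2,3], [2,4], [3,4]
  2-simplices (6): [0,1,2], [0,1,3], [0,2,3], [1,2,4], [1,3,4], [2,3,4]

giving chain groups C_0 ≅ Z^5, C_1 ≅ Z^9, C_2 ≅ Z^6.

The boundary map ∂_1: C_1 → C_0 sends each edge [p,q] (with p < q) to q − p.
As a 5×9 matrix over Z this has rank 4, with invariant factors (1,1,1,1).

∂_2: C_2 → C_1 acts by ∂[p,q,r] = [q,r] − [p,r] + [p,q]. For instance
  ∂[1,3,4] = [3,4] − [1,4] + [1,3],
  ∂[2,3,4] = [3,4] − [2,4] + [2,3].
This gives a 9×6 integer matrix of rank 5; reducing to Smith normal form yields diagonal entries (1,1,1,1,1).

From H_k ≅ ker(∂_k) / im(∂_{k+1}) we obtain:

  H_0: rank C_0 − rank ∂_1 = 5 − 4 = 1, and the invariant factors of ∂_1 are all 1, so H_0 ≅ Z.
  H_1: rank ker ∂_1 − rank ∂_2 = (9 − 4) − 5 = 0, and the invariant factors of ∂_2 are all 1, so H_1 ≅ 0.
  H_2: rank ker ∂_2 − rank ∂_3 = (6 − 5) − 0 = 1, and there is no ∂_3, so H_2 ≅ Z.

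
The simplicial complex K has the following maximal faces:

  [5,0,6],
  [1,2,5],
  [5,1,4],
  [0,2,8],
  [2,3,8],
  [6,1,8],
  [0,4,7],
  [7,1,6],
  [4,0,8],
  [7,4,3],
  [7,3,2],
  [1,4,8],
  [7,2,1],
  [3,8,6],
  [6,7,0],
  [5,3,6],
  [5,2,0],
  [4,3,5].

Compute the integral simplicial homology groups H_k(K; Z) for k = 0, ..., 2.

K has 9 vertices, 27 edges, 18 triangles.
rank ∂_0 = 0, rank ∂_1 = 8 ⇒ b_0 = 9 − 0 − 8 = 1; all invariant factors of ∂_1 are 1 so no torsion. So H_0 ≅ Z.
rank ∂_1 = 8, rank ∂_2 = 17 ⇒ b_1 = 27 − 8 − 17 = 2; all invariant factors of ∂_2 are 1 so no torsion. So H_1 ≅ Z^2.
rank ∂_2 = 17, rank ∂_3 = 0 ⇒ b_2 = 18 − 17 − 0 = 1. So H_2 ≅ Z.

H_0 = Z,  H_1 = Z^2,  H_2 = Z.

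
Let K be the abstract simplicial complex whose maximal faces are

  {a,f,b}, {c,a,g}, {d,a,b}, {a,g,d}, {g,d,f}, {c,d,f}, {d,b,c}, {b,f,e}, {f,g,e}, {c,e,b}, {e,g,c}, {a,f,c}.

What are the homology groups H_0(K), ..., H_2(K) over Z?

H_0 ≅ Z,  H_1 ≅ Z_2,  H_2 = 0.

Fix the vertex order a < b < c < d < e < f < g and write every simplex with vertices in increasing order. Then dim K = 2 and the simplices of K are:

  0-simplices (7): a, b, c, d, e, f, g
  1-simplices (18): ab, ac, ad, af, ag, bc, bd, be, bf, cd, ce, cf, cg, df, dg, ef, eg, fg
  2-simplices (12): abd, abf, acf, acg, adg, bcd, bce, bef, cdf, ceg, dfg, efg

giving chain groups C_0 ≅ Z^7, C_1 ≅ Z^18, C_2 ≅ Z^12.

∂_1: C_1 → C_0 is given by ∂[p,q] = [q] − [p].
The resulting 7×18 matrix has rank 6, and its Smith normal form has invariant factors (1,1,1,1,1,1).

∂_2: C_2 → C_1 sends each 2-simplex [p,q,r] to [q,r] − [p,r] + [p,q]. For instance
  ∂abd = bd − ad + ab,
  ∂bef = ef − bf + be.
The 18×12 boundary matrix has rank 12 and Smith normal form diag(1,1,1,1,1,1,1,1,1,1,1,2).

Computing H_k = (kernel of ∂_k) / (image of ∂_{k+1}):

  H_0: rank C_0 − rank ∂_1 = 7 − 6 = 1, and the invariant factors of ∂_1 are all 1, so H_0 ≅ Z.
  H_1: rank ker ∂_1 − rank ∂_2 = (18 − 6) − 12 = 0, and ∂_2 has invariant factor 2 > 1, so H_1 ≅ Z_2.
  H_2: rank ker ∂_2 − rank ∂_3 = (12 − 12) − 0 = 0, and there is no ∂_3, so H_2 ≅ 0.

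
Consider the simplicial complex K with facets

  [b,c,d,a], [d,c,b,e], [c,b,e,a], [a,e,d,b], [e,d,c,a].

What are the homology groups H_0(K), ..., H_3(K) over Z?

Take the total order a < b < c < d < e on the vertex set. Then K (dimension 3) consists of the simplices:

  0-simplices (5): a, b, c, d, e
  1-simplices (10): ab, ac, ad, ae, bc, bd, be, cd, ce, de
  2-simplices (10): abc, abd, abe, acd, ace, ade, bcd, bce, bde, cde
  3-simplices (5): abcd, abce, abde, acde, bcde

Hence C_0 ≅ Z^5, C_1 ≅ Z^10, C_2 ≅ Z^10, C_3 ≅ Z^5.

Boundary ∂_1: C_1 → C_0 is given by ∂[p,q] = [q] − [p]. For instance
  ∂be = e − b.
As a 5×10 matrix over Z this has rank 4, with invariant factors (1,1,1,1).

The boundary map ∂_2: C_2 → C_1 acts by ∂[p,q,r] = [q,r] − [p,r] + [p,q]. For instance
  ∂bcd = cd − bd + bc,
  ∂abe = be − ae + ab.
This gives a 10×10 integer matrix of rank 6; reducing to Smith normal form yields diagonal entries (1,1,1,1,1,1).

Boundary ∂_3: C_3 → C_2 sends each 3-simplex σ to the alternating sum Σ_i (−1)^i (σ with its i-th vertex removed). For instance
  ∂abcd = bcd − acd + abd − abc,
  ∂abde = bde − ade + abe − abd.
This gives a 10×5 integer matrix of rank 4; reducing to Smith normal form yields diagonal entries (1,1,1,1).

Computing H_k = (kernel of ∂_k) / (image of ∂_{k+1}):

  H_0: rank C_0 − rank ∂_1 = 5 − 4 = 1, and the invariant factors of ∂_1 are all 1, so H_0 = Z.
  H_1: rank ker ∂_1 − rank ∂_2 = (10 − 4) − 6 = 0, and the invariant factors of ∂_2 are all 1, so H_1 = 0.
  H_2: rank ker ∂_2 − rank ∂_3 = (10 − 6) − 4 = 0, and the invariant factors of ∂_3 are all 1, so H_2 = 0.
  H_3: rank ker ∂_3 − rank ∂_4 = (5 − 4) − 0 = 1, and there is no ∂_4, so H_3 = Z.

H_0 ≅ Z,  H_1 = 0,  H_2 = 0,  H_3 ≅ Z.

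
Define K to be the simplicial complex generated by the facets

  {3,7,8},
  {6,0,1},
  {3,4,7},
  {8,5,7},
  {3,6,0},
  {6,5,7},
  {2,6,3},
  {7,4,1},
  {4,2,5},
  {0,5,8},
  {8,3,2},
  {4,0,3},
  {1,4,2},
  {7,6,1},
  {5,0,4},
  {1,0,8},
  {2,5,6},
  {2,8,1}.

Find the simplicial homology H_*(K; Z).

H_0 = Z,  H_1 = Z^2,  H_2 = Z.

K has 9 vertices, 27 edges, 18 triangles.
rank ∂_0 = 0, rank ∂_1 = 8 ⇒ b_0 = 9 − 0 − 8 = 1; all invariant factors of ∂_1 are 1 so no torsion. So H_0 ≅ Z.
rank ∂_1 = 8, rank ∂_2 = 17 ⇒ b_1 = 27 − 8 − 17 = 2; all invariant factors of ∂_2 are 1 so no torsion. So H_1 ≅ Z^2.
rank ∂_2 = 17, rank ∂_3 = 0 ⇒ b_2 = 18 − 17 − 0 = 1. So H_2 ≅ Z.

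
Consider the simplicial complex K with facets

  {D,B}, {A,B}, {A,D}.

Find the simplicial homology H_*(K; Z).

Take the total order A < B < D on the vertex set. Then K (dimension 1) consists of the simplices:

  0-simplices (3): A, B, D
  1-simplices (3): AB, AD, BD

Hence C_0 ≅ Z^3, C_1 ≅ Z^3.

∂_1: C_1 → C_0 sends each edge [p,q] (with p < q) to q − p.
The resulting 3×3 matrix has rank 2, and its Smith normal form has invariant factors (1,1).

Now H_k = ker ∂_k / im ∂_{k+1}, so:

  H_0: rank C_0 − rank ∂_1 = 3 − 2 = 1, and the invariant factors of ∂_1 are all 1, so H_0 = Z.
  H_1: rank ker ∂_1 − rank ∂_2 = (3 − 2) − 0 = 1, and there is no ∂_2, so H_1 = Z.

H_0 = Z,  H_1 = Z.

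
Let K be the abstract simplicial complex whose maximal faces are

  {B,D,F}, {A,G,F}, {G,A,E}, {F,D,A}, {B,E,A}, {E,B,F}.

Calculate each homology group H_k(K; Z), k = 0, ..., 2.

Take the total order A < B < D < E < F < G on the vertex set. Then K (dimension 2) consists of the simplices:

  0-simplices (6): A, B, D, E, F, G
  1-simplices (12): AB, AD, AE, AF, AG, BD, BE, BF, DF, EF, EG, FG
  2-simplices (6): ABE, ADF, AEG, AFG, BDF, BEF

so the chain groups are C_0 ≅ Z^6, C_1 ≅ Z^12, C_2 ≅ Z^6.

∂_1: C_1 → C_0 is given by ∂[p,q] = [q] − [p]. For instance
  ∂BE = E − B.
As a 6×12 matrix over Z this has rank 5, with invariant factors (1,1,1,1,1).

∂_2: C_2 → C_1 acts by ∂[p,q,r] = [q,r] − [p,r] + [p,q]. For instance
  ∂AFG = FG − AG + AF,
  ∂ABE = BE − AE + AB.
As a 12×6 matrix over Z this has rank 6, with invariant factors (1,1,1,1,1,1).

Now H_k = ker ∂_k / im ∂_{k+1}, so:

  H_0: rank C_0 − rank ∂_1 = 6 − 5 = 1, and the invariant factors of ∂_1 are all 1, so H_0 ≅ Z.
  H_1: rank ker ∂_1 − rank ∂_2 = (12 − 5) − 6 = 1, and the invariant factors of ∂_2 are all 1, so H_1 ≅ Z.
  H_2: rank ker ∂_2 − rank ∂_3 = (6 − 6) − 0 = 0, and there is no ∂_3, so H_2 ≅ 0.

H_0 ≅ Z,  H_1 ≅ Z,  H_2 = 0.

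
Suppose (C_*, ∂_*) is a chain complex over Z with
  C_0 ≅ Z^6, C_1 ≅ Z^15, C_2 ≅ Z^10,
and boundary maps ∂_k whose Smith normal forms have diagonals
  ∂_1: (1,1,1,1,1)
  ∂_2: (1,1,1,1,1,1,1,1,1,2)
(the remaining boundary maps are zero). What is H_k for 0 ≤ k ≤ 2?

H_0: b_0 = 6 − 0 − 5 = 1; torsion from ∂_1 factors > 1: none. So H_0 ≅ Z.
H_1: b_1 = 15 − 5 − 10 = 0; torsion from ∂_2 factors > 1: [2]. So H_1 ≅ Z_2.
H_2: b_2 = 10 − 10 − 0 = 0; torsion from ∂_3 factors > 1: none. So H_2 ≅ 0.

H_0 ≅ Z,  H_1 ≅ Z_2,  H_2 = 0.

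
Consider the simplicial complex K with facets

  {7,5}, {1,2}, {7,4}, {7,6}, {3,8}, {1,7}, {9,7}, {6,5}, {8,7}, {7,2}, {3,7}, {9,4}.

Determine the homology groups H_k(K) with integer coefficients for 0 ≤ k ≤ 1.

K has 9 vertices, 12 edges.
rank ∂_0 = 0, rank ∂_1 = 8 ⇒ b_0 = 9 − 0 − 8 = 1; all invariant factors of ∂_1 are 1 so no torsion. So H_0 = Z.
rank ∂_1 = 8, rank ∂_2 = 0 ⇒ b_1 = 12 − 8 − 0 = 4. So H_1 = Z^4.

H_0 ≅ Z,  H_1 ≅ Z^4.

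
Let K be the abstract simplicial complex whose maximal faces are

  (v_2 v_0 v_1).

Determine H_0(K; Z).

H_0 ≅ Z.

Take the total order v_0 < v_1 < v_2 on the vertex set. Then K (dimension 2) consists of the simplices:

  0-simplices (3): [v_0], [v_1], [v_2]
  1-simplices (3): [v_0,v_1], [v_0,v_2], [v_1,v_2]
  2-simplices (1): [v_0,v_1,v_2]

so the chain groups are C_0 ≅ Z^3, C_1 ≅ Z^3, C_2 ≅ Z^1.

Boundary ∂_1: C_1 → C_0 sends each edge [p,q] (with p < q) to q − p. For instance
  ∂[v_0,v_2] = [v_2] − [v_0].
The 3×3 boundary matrix has rank 2 and Smith normal form diag(1,1).

∂_2: C_2 → C_1 sends each 2-simplex [p,q,r] to [q,r] − [p,r] + [p,q]. For instance
  ∂[v_0,v_1,v_2] = [v_1,v_2] − [v_0,v_2] + [v_0,v_1].
The 3×1 boundary matrix has rank 1 and Smith normal form diag(1).

From H_k ≅ ker(∂_k) / im(∂_{k+1}) we obtain:

  H_0: rank C_0 − rank ∂_1 = 3 − 2 = 1, and the invariant factors of ∂_1 are all 1, so H_0 = Z.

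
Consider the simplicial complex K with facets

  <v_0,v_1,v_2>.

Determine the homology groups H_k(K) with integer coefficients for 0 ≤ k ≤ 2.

Order the vertices as v_0 < v_1 < v_2. Listing each simplex with vertices in this order, K has dimension 2 with simplices:

  0-simplices (3): [v_0], [v_1], [v_2]
  1-simplices (3): [v_0,v_1], [v_0,v_2], [v_1,v_2]
  2-simplices (1): [v_0,v_1,v_2]

so the chain groups are C_0 ≅ Z^3, C_1 ≅ Z^3, C_2 ≅ Z^1.

∂_1: C_1 → C_0 maps an edge to its endpoints' difference, ∂[p,q] = q − p.
The resulting 3×3 matrix has rank 2, and its Smith normal form has invariant factors (1,1).

The boundary map ∂_2: C_2 → C_1 maps a triangle to the signed sum of its edges. For instance
  ∂[v_0,v_1,v_2] = [v_1,v_2] − [v_0,v_2] + [v_0,v_1].
As a 3×1 matrix over Z this has rank 1, with invariant factors (1).

Now H_k = ker ∂_k / im ∂_{k+1}, so:

  H_0: rank C_0 − rank ∂_1 = 3 − 2 = 1, and the invariant factors of ∂_1 are all 1, so H_0 = Z.
  H_1: rank ker ∂_1 − rank ∂_2 = (3 − 2) − 1 = 0, and the invariant factors of ∂_2 are all 1, so H_1 = 0.
  H_2: rank ker ∂_2 − rank ∂_3 = (1 − 1) − 0 = 0, and there is no ∂_3, so H_2 = 0.

(K is a triangulation of the 2-simplex.)

H_0 = Z,  H_1 = 0,  H_2 = 0.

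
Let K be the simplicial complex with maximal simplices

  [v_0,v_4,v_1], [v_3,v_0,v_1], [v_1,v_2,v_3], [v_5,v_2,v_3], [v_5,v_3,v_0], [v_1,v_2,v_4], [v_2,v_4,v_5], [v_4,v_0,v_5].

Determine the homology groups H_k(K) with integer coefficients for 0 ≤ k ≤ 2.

H_0 = Z,  H_1 = 0,  H_2 = Z.

Take the total order v_0 < v_1 < v_2 < v_3 < v_4 < v_5 on the vertex set. Then K (dimension 2) consists of the simplices:

  0-simplices (6): [v_0], [v_1], [v_2], [v_3], [v_4], [v_5]
  1-simplices (12): [v_0,v_1], [v_0,v_3], [v_0,v_4], [v_0,v_5], [v_1,v_2], [v_1,v_3], [v_1,v_4], [v_2,v_3], [v_2,v_4], [v_2,v_5], [v_3,v_5], [v_4,v_5]
  2-simplices (8): [v_0,v_1,v_3], [v_0,v_1,v_4], [v_0,v_3,v_5], [v_0,v_4,v_5], [v_1,v_2,v_3], [v_1,v_2,v_4], [v_2,v_3,v_5], [v_2,v_4,v_5]

Hence C_0 ≅ Z^6, C_1 ≅ Z^12, C_2 ≅ Z^8.

Boundary ∂_1: C_1 → C_0 maps an edge to its endpoints' difference, ∂[p,q] = q − p.
The 6×12 boundary matrix has rank 5 and Smith normal form diag(1,1,1,1,1).

∂_2: C_2 → C_1 sends each 2-simplex [p,q,r] to [q,r] − [p,r] + [p,q]. For instance
  ∂[v_1,v_2,v_3] = [v_2,v_3] − [v_1,v_3] + [v_1,v_2],
  ∂[v_0,v_4,v_5] = [v_4,v_5] − [v_0,v_5] + [v_0,v_4].
The 12×8 boundary matrix has rank 7 and Smith normal form diag(1,1,1,1,1,1,1).

Reading off H_k = ker ∂_k / im ∂_{k+1}:

  H_0: rank C_0 − rank ∂_1 = 6 − 5 = 1, and the invariant factors of ∂_1 are all 1, so H_0 ≅ Z.
  H_1: rank ker ∂_1 − rank ∂_2 = (12 − 5) − 7 = 0, and the invariant factors of ∂_2 are all 1, so H_1 ≅ 0.
  H_2: rank ker ∂_2 − rank ∂_3 = (8 − 7) − 0 = 1, and there is no ∂_3, so H_2 ≅ Z.

As a check, the Euler characteristic is 6 − 12 + 8 = 2, which agrees with 1 − 0 + 1 = 2.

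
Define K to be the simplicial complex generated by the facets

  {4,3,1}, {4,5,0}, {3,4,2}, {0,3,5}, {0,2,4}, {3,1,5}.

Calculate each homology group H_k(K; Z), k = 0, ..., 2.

We work with the vertex ordering 0 < 1 < 2 < 3 < 4 < 5. The simplices of K, each written with vertices in increasing order, are:

  0-simplices (6): [0], [1], [2], [3], [4], [5]
  1-simplices (12): [0,2], [0,3], [0,4], [0,5], [1,3], [1,4], [1,5], [2,3], [2,4], [3,4], [3,5], [4,5]
  2-simplices (6): [0,2,4], [0,3,5], [0,4,5], [1,3,4], [1,3,5], [2,3,4]

Hence C_0 ≅ Z^6, C_1 ≅ Z^12, C_2 ≅ Z^6.

The boundary map ∂_1: C_1 → C_0 is given by ∂[p,q] = [q] − [p]. For instance
  ∂[0,2] = [2] − [0].
As a 6×12 matrix over Z this has rank 5, with invariant factors (1,1,1,1,1).

The boundary map ∂_2: C_2 → C_1 maps a triangle to the signed sum of its edges. For instance
  ∂[0,3,5] = [3,5] − [0,5] + [0,3],
  ∂[1,3,5] = [3,5] − [1,5] + [1,3].
The resulting 12×6 matrix has rank 6, and its Smith normal form has invariant factors (1,1,1,1,1,1).

From H_k ≅ ker(∂_k) / im(∂_{k+1}) we obtain:

  H_0: rank C_0 − rank ∂_1 = 6 − 5 = 1, and the invariant factors of ∂_1 are all 1, so H_0 ≅ Z.
  H_1: rank ker ∂_1 − rank ∂_2 = (12 − 5) − 6 = 1, and the invariant factors of ∂_2 are all 1, so H_1 ≅ Z.
  H_2: rank ker ∂_2 − rank ∂_3 = (6 − 6) − 0 = 0, and there is no ∂_3, so H_2 ≅ 0.

H_0 ≅ Z,  H_1 ≅ Z,  H_2 = 0.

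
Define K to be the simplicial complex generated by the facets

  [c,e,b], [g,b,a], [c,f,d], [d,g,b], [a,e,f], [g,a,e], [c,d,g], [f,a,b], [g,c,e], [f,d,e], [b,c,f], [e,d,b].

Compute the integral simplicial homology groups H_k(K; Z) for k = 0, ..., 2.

H_0 = Z,  H_1 = Z/2,  H_2 = 0.

Fix the vertex order a < b < c < d < e < f < g and write every simplex with vertices in increasing order. Then dim K = 2 and the simplices of K are:

  0-simplices (7): a, b, c, d, e, f, g
  1-simplices (18): ab, ae, af, ag, bc, bd, be, bf, bg, cd, ce, cf, cg, de, df, dg, ef, eg
  2-simplices (12): abf, abg, aef, aeg, bce, bcf, bde, bdg, cdf, cdg, ceg, def

Hence C_0 ≅ Z^7, C_1 ≅ Z^18, C_2 ≅ Z^12.

The boundary map ∂_1: C_1 → C_0 maps an edge to its endpoints' difference, ∂[p,q] = q − p.
The resulting 7×18 matrix has rank 6, and its Smith normal form has invariant factors (1,1,1,1,1,1).

∂_2: C_2 → C_1 sends each 2-simplex [p,q,r] to [q,r] − [p,r] + [p,q]. For instance
  ∂abg = bg − ag + ab,
  ∂bcf = cf − bf + bc.
This gives a 18×12 integer matrix of rank 12; reducing to Smith normal form yields diagonal entries (1,1,1,1,1,1,1,1,1,1,1,2).

From H_k ≅ ker(∂_k) / im(∂_{k+1}) we obtain:

  H_0: rank C_0 − rank ∂_1 = 7 − 6 = 1, and the invariant factors of ∂_1 are all 1, so H_0 = Z.
  H_1: rank ker ∂_1 − rank ∂_2 = (18 − 6) − 12 = 0, and ∂_2 has invariant factor 2 > 1, so H_1 = Z/2.
  H_2: rank ker ∂_2 − rank ∂_3 = (12 − 12) − 0 = 0, and there is no ∂_3, so H_2 = 0.

As a check, the Euler characteristic is 7 − 18 + 12 = 1, which agrees with 1 − 0 + 0 = 1.
(K is a triangulation of the real projective plane RP^2.)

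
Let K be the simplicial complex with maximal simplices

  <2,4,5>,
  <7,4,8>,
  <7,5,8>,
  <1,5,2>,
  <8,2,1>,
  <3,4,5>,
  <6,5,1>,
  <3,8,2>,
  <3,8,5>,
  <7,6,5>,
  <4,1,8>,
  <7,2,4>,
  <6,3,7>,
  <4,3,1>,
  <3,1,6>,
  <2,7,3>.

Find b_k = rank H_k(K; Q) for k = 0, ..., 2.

Fix the vertex order 1 < 2 < 3 < 4 < 5 < 6 < 7 < 8 and write every simplex with vertices in increasing order. Then dim K = 2 and the simplices of K are:

  0-simplices (8): [1], [2], [3], [4], [5], [6], [7], [8]
  1-simplices (24): (24 of them)
  2-simplices (16): [1,2,5], [1,2,8], [1,3,4], [1,3,6], [1,4,8], [1,5,6], [2,3,7], [2,3,8], [2,4,5], [2,4,7], [3,4,5], [3,5,8], [3,6,7], [4,7,8], [5,6,7], [5,7,8]

giving chain groups C_0 ≅ Z^8, C_1 ≅ Z^24, C_2 ≅ Z^16.

∂_1: C_1 → C_0 is given by ∂[p,q] = [q] − [p]. For instance
  ∂[1,5] = [5] − [1].
This gives a 8×24 integer matrix of rank 7; reducing to Smith normal form yields diagonal entries (1,1,1,1,1,1,1).

Boundary ∂_2: C_2 → C_1 acts by ∂[p,q,r] = [q,r] − [p,r] + [p,q]. For instance
  ∂[1,3,6] = [3,6] − [1,6] + [1,3],
  ∂[2,4,5] = [4,5] − [2,5] + [2,4].
As a 24×16 matrix over Z this has rank 15, with invariant factors (1,1,1,1,1,1,1,1,1,1,1,1,1,1,1).

From H_k ≅ ker(∂_k) / im(∂_{k+1}) we obtain:

  H_0: rank C_0 − rank ∂_1 = 8 − 7 = 1, and the invariant factors of ∂_1 are all 1, so H_0 ≅ Z.
  H_1: rank ker ∂_1 − rank ∂_2 = (24 − 7) − 15 = 2, and the invariant factors of ∂_2 are all 1, so H_1 ≅ Z^2.
  H_2: rank ker ∂_2 − rank ∂_3 = (16 − 15) − 0 = 1, and there is no ∂_3, so H_2 ≅ Z.

As a check, the Euler characteristic is 8 − 24 + 16 = 0, which agrees with 1 − 2 + 1 = 0.

Hence the Betti numbers are b_0 = 1, b_1 = 2, b_2 = 1.

b_0 = 1, b_1 = 2, b_2 = 1.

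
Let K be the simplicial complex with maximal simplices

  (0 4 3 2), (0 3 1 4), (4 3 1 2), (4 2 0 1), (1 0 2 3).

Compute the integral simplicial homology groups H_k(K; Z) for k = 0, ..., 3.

H_0 ≅ Z,  H_1 = 0,  H_2 = 0,  H_3 ≅ Z.

We work with the vertex ordering 0 < 1 < 2 < 3 < 4. The simplices of K, each written with vertices in increasing order, are:

  0-simplices (5): [0], [1], [2], [3], [4]
  1-simplices (10): [0,1], [0,2], [0,3], [0,4], [1,2], [1,3], [1,4], [2,3], [2,4], [3,4]
  2-simplices (10): [0,1,2], [0,1,3], [0,1,4], [0,2,3], [0,2,4], [0,3,4], [1,2,3], [1,2,4], [1,3,4], [2,3,4]
  3-simplices (5): [0,1,2,3], [0,1,2,4], [0,1,3,4], [0,2,3,4], [1,2,3,4]

so the chain groups are C_0 ≅ Z^5, C_1 ≅ Z^10, C_2 ≅ Z^10, C_3 ≅ Z^5.

The boundary map ∂_1: C_1 → C_0 is given by ∂[p,q] = [q] − [p]. For instance
  ∂[1,3] = [3] − [1].
The 5×10 boundary matrix has rank 4 and Smith normal form diag(1,1,1,1).

Boundary ∂_2: C_2 → C_1 acts by ∂[p,q,r] = [q,r] − [p,r] + [p,q]. For instance
  ∂[0,2,4] = [2,4] − [0,4] + [0,2],
  ∂[0,2,3] = [2,3] − [0,3] + [0,2].
This gives a 10×10 integer matrix of rank 6; reducing to Smith normal form yields diagonal entries (1,1,1,1,1,1).

The boundary map ∂_3: C_3 → C_2 sends each 3-simplex σ to the alternating sum Σ_i (−1)^i (σ with its i-th vertex removed). For instance
  ∂[0,2,3,4] = [2,3,4] − [0,3,4] + [0,2,4] − [0,2,3],
  ∂[0,1,3,4] = [1,3,4] − [0,3,4] + [0,1,4] − [0,1,3].
This gives a 10×5 integer matrix of rank 4; reducing to Smith normal form yields diagonal entries (1,1,1,1).

Reading off H_k = ker ∂_k / im ∂_{k+1}:

  H_0: rank C_0 − rank ∂_1 = 5 − 4 = 1, and the invariant factors of ∂_1 are all 1, so H_0 ≅ Z.
  H_1: rank ker ∂_1 − rank ∂_2 = (10 − 4) − 6 = 0, and the invariant factors of ∂_2 are all 1, so H_1 ≅ 0.
  H_2: rank ker ∂_2 − rank ∂_3 = (10 − 6) − 4 = 0, and the invariant factors of ∂_3 are all 1, so H_2 ≅ 0.
  H_3: rank ker ∂_3 − rank ∂_4 = (5 − 4) − 0 = 1, and there is no ∂_4, so H_3 ≅ Z.

(K is a triangulation of the 3-sphere S^3.)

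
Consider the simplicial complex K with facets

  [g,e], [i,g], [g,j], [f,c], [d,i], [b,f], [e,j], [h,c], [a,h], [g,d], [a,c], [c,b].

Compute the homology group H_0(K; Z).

H_0 ≅ Z^2.

K has 10 vertices, 12 edges.
rank ∂_0 = 0, rank ∂_1 = 8 ⇒ b_0 = 10 − 0 − 8 = 2; all invariant factors of ∂_1 are 1 so no torsion. So H_0 ≅ Z^2.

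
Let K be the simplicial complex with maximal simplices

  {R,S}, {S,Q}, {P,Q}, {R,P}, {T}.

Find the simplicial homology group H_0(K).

We work with the vertex ordering P < Q < R < S < T. The simplices of K, each written with vertices in increasing order, are:

  0-simplices (5): P, Q, R, S, T
  1-simplices (4): PQ, PR, QS, RS

so the chain groups are C_0 ≅ Z^5, C_1 ≅ Z^4.

∂_1: C_1 → C_0 is given by ∂[p,q] = [q] − [p].
As a 5×4 matrix over Z this has rank 3, with invariant factors (1,1,1).

Now H_k = ker ∂_k / im ∂_{k+1}, so:

  H_0: rank C_0 − rank ∂_1 = 5 − 3 = 2, and the invariant factors of ∂_1 are all 1, so H_0 = Z^2.

H_0 = Z^2.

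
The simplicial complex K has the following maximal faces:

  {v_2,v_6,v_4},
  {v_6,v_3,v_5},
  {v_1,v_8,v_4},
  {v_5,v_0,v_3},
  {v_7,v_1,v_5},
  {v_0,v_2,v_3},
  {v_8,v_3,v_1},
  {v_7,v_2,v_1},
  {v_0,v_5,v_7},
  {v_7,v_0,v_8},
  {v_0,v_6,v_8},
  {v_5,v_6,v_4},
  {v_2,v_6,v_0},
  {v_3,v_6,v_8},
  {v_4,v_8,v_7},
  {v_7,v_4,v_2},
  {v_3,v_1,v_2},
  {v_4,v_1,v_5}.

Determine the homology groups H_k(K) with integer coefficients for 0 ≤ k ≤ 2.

H_0 ≅ Z,  H_1 ≅ Z ⊕ Z/2Z,  H_2 = 0.

Fix the vertex order v_0 < v_1 < v_2 < v_3 < v_4 < v_5 < v_6 < v_7 < v_8 and write every simplex with vertices in increasing order. Then dim K = 2 and the simplices of K are:

  0-simplices (9): [v_0], [v_1], [v_2], [v_3], [v_4], [v_5], [v_6], [v_7], [v_8]
  1-simplices (27): (27 of them)
  2-simplices (18): (18 of them)

Hence C_0 ≅ Z^9, C_1 ≅ Z^27, C_2 ≅ Z^18.

∂_1: C_1 → C_0 is given by ∂[p,q] = [q] − [p]. For instance
  ∂[v_1,v_5] = [v_5] − [v_1].
The 9×27 boundary matrix has rank 8 and Smith normal form diag(1,1,1,1,1,1,1,1).

Boundary ∂_2: C_2 → C_1 maps a triangle to the signed sum of its edges. For instance
  ∂[v_3,v_6,v_8] = [v_6,v_8] − [v_3,v_8] + [v_3,v_6],
  ∂[v_0,v_3,v_5] = [v_3,v_5] − [v_0,v_5] + [v_0,v_3].
The 27×18 boundary matrix has rank 18 and Smith normal form diag(1,1,1,1,1,1,1,1,1,1,1,1,1,1,1,1,1,2).

Computing H_k = (kernel of ∂_k) / (image of ∂_{k+1}):

  H_0: rank C_0 − rank ∂_1 = 9 − 8 = 1, and the invariant factors of ∂_1 are all 1, so H_0 = Z.
  H_1: rank ker ∂_1 − rank ∂_2 = (27 − 8) − 18 = 1, and ∂_2 has invariant factor 2 > 1, so H_1 = Z ⊕ Z/2Z.
  H_2: rank ker ∂_2 − rank ∂_3 = (18 − 18) − 0 = 0, and there is no ∂_3, so H_2 = 0.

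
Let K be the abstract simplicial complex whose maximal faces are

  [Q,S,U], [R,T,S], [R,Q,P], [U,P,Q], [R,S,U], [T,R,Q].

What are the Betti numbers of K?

We work with the vertex ordering P < Q < R < S < T < U. The simplices of K, each written with vertices in increasing order, are:

  0-simplices (6): P, Q, R, S, T, U
  1-simplices (12): PQ, PR, PU, QR, QS, QT, QU, RS, RT, RU, ST, SU
  2-simplices (6): PQR, PQU, QRT, QSU, RST, RSU

Hence C_0 ≅ Z^6, C_1 ≅ Z^12, C_2 ≅ Z^6.

The boundary map ∂_1: C_1 → C_0 sends each edge [p,q] (with p < q) to q − p. For instance
  ∂RU = U − R.
The resulting 6×12 matrix has rank 5, and its Smith normal form has invariant factors (1,1,1,1,1).

The boundary map ∂_2: C_2 → C_1 sends each 2-simplex [p,q,r] to [q,r] − [p,r] + [p,q]. For instance
  ∂RSU = SU − RU + RS,
  ∂QRT = RT − QT + QR.
As a 12×6 matrix over Z this has rank 6, with invariant factors (1,1,1,1,1,1).

Reading off H_k = ker ∂_k / im ∂_{k+1}:

  H_0: rank C_0 − rank ∂_1 = 6 − 5 = 1, and the invariant factors of ∂_1 are all 1, so H_0 = Z.
  H_1: rank ker ∂_1 − rank ∂_2 = (12 − 5) − 6 = 1, and the invariant factors of ∂_2 are all 1, so H_1 = Z.
  H_2: rank ker ∂_2 − rank ∂_3 = (6 − 6) − 0 = 0, and there is no ∂_3, so H_2 = 0.

Hence the Betti numbers are b_0 = 1, b_1 = 1, b_2 = 0.

b_0 = 1, b_1 = 1, b_2 = 0.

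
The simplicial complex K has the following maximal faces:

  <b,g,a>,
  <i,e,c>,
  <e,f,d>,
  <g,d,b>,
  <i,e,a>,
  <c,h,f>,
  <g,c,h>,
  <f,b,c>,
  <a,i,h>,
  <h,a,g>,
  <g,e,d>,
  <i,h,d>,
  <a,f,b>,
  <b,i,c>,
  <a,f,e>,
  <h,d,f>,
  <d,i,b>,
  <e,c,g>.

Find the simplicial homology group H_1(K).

H_1 = Z^2.

Order the vertices as a < b < c < d < e < f < g < h < i. Listing each simplex with vertices in this order, K has dimension 2 with simplices:

  0-simplices (9): a, b, c, d, e, f, g, h, i
  1-simplices (27): ab, ae, af, ag, ah, ai, bc, bd, bf, bg, bi, ce, cf, cg, ch, ci, de, df, dg, dh, di, ef, eg, ei, fh, gh, hi
  2-simplices (18): abf, abg, aef, aei, agh, ahi, bcf, bci, bdg, bdi, ceg, cei, cfh, cgh, def, deg, dfh, dhi

giving chain groups C_0 ≅ Z^9, C_1 ≅ Z^27, C_2 ≅ Z^18.

The boundary map ∂_1: C_1 → C_0 is given by ∂[p,q] = [q] − [p]. For instance
  ∂af = f − a.
This gives a 9×27 integer matrix of rank 8; reducing to Smith normal form yields diagonal entries (1,1,1,1,1,1,1,1).

The boundary map ∂_2: C_2 → C_1 acts by ∂[p,q,r] = [q,r] − [p,r] + [p,q]. For instance
  ∂bci = ci − bi + bc,
  ∂abg = bg − ag + ab.
The 27×18 boundary matrix has rank 17 and Smith normal form diag(1,1,1,1,1,1,1,1,1,1,1,1,1,1,1,1,1).

Reading off H_k = ker ∂_k / im ∂_{k+1}:

  H_1: rank ker ∂_1 − rank ∂_2 = (27 − 8) − 17 = 2, and the invariant factors of ∂_2 are all 1, so H_1 ≅ Z^2.

(K is a triangulation of the torus T^2.)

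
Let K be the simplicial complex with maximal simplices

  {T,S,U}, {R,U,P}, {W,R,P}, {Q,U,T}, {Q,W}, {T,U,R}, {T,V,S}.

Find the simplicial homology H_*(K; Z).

H_0 ≅ Z,  H_1 ≅ Z,  H_2 = 0.

Order the vertices as P < Q < R < S < T < U < V < W. Listing each simplex with vertices in this order, K has dimension 2 with simplices:

  0-simplices (8): P, Q, R, S, T, U, V, W
  1-simplices (14): PR, PU, PW, QT, QU, QW, RT, RU, RW, ST, SU, SV, TU, TV
  2-simplices (6): PRU, PRW, QTU, RTU, STU, STV

Hence C_0 ≅ Z^8, C_1 ≅ Z^14, C_2 ≅ Z^6.

∂_1: C_1 → C_0 maps an edge to its endpoints' difference, ∂[p,q] = q − p. For instance
  ∂RW = W − R.
The resulting 8×14 matrix has rank 7, and its Smith normal form has invariant factors (1,1,1,1,1,1,1).

Boundary ∂_2: C_2 → C_1 acts by ∂[p,q,r] = [q,r] − [p,r] + [p,q]. For instance
  ∂STU = TU − SU + ST,
  ∂PRU = RU − PU + PR.
The 14×6 boundary matrix has rank 6 and Smith normal form diag(1,1,1,1,1,1).

Now H_k = ker ∂_k / im ∂_{k+1}, so:

  H_0: rank C_0 − rank ∂_1 = 8 − 7 = 1, and the invariant factors of ∂_1 are all 1, so H_0 = Z.
  H_1: rank ker ∂_1 − rank ∂_2 = (14 − 7) − 6 = 1, and the invariant factors of ∂_2 are all 1, so H_1 = Z.
  H_2: rank ker ∂_2 − rank ∂_3 = (6 − 6) − 0 = 0, and there is no ∂_3, so H_2 = 0.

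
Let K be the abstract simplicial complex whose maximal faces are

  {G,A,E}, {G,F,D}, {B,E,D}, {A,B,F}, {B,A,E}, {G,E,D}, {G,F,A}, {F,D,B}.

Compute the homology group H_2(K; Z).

Take the total order A < B < D < E < F < G on the vertex set. Then K (dimension 2) consists of the simplices:

  0-simplices (6): A, B, D, E, F, G
  1-simplices (12): AB, AE, AF, AG, BD, BE, BF, DE, DF, DG, EG, FG
  2-simplices (8): ABE, ABF, AEG, AFG, BDE, BDF, DEG, DFG

Hence C_0 ≅ Z^6, C_1 ≅ Z^12, C_2 ≅ Z^8.

Boundary ∂_1: C_1 → C_0 is given by ∂[p,q] = [q] − [p]. For instance
  ∂AE = E − A.
This gives a 6×12 integer matrix of rank 5; reducing to Smith normal form yields diagonal entries (1,1,1,1,1).

∂_2: C_2 → C_1 acts by ∂[p,q,r] = [q,r] − [p,r] + [p,q]. For instance
  ∂DEG = EG − DG + DE,
  ∂BDE = DE − BE + BD.
This gives a 12×8 integer matrix of rank 7; reducing to Smith normal form yields diagonal entries (1,1,1,1,1,1,1).

Computing H_k = (kernel of ∂_k) / (image of ∂_{k+1}):

  H_2: rank ker ∂_2 − rank ∂_3 = (8 − 7) − 0 = 1, and there is no ∂_3, so H_2 = Z.

H_2 = Z.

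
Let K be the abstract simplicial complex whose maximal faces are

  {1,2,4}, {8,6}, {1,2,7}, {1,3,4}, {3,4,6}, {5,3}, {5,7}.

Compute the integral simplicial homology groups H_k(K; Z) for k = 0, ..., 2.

H_0 = Z,  H_1 = Z,  H_2 = 0.

We work with the vertex ordering 1 < 2 < 3 < 4 < 5 < 6 < 7 < 8. The simplices of K, each written with vertices in increasing order, are:

  0-simplices (8): [1], [2], [3], [4], [5], [6], [7], [8]
  1-simplices (12): [1,2], [1,3], [1,4], [1,7], [2,4], [2,7], [3,4], [3,5], [3,6], [4,6], [5,7], [6,8]
  2-simplices (4): [1,2,4], [1,2,7], [1,3,4], [3,4,6]

giving chain groups C_0 ≅ Z^8, C_1 ≅ Z^12, C_2 ≅ Z^4.

The boundary map ∂_1: C_1 → C_0 is given by ∂[p,q] = [q] − [p].
The resulting 8×12 matrix has rank 7, and its Smith normal form has invariant factors (1,1,1,1,1,1,1).

∂_2: C_2 → C_1 acts by ∂[p,q,r] = [q,r] − [p,r] + [p,q]. For instance
  ∂[1,2,7] = [2,7] − [1,7] + [1,2],
  ∂[1,2,4] = [2,4] − [1,4] + [1,2].
The 12×4 boundary matrix has rank 4 and Smith normal form diag(1,1,1,1).

Reading off H_k = ker ∂_k / im ∂_{k+1}:

  H_0: rank C_0 − rank ∂_1 = 8 − 7 = 1, and the invariant factors of ∂_1 are all 1, so H_0 ≅ Z.
  H_1: rank ker ∂_1 − rank ∂_2 = (12 − 7) − 4 = 1, and the invariant factors of ∂_2 are all 1, so H_1 ≅ Z.
  H_2: rank ker ∂_2 − rank ∂_3 = (4 − 4) − 0 = 0, and there is no ∂_3, so H_2 ≅ 0.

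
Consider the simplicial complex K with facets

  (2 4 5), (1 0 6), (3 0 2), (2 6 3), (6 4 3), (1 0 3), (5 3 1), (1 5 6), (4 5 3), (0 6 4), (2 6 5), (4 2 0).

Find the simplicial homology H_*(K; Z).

H_0 = Z,  H_1 = Z/2Z,  H_2 = 0.

Take the total order 0 < 1 < 2 < 3 < 4 < 5 < 6 on the vertex set. Then K (dimension 2) consists of the simplices:

  0-simplices (7): [0], [1], [2], [3], [4], [5], [6]
  1-simplices (18): [0,1], [0,2], [0,3], [0,4], [0,6], [1,3], [1,5], [1,6], [2,3], [2,4], [2,5], [2,6], [3,4], [3,5], [3,6], [4,5], [4,6], [5,6]
  2-simplices (12): [0,1,3], [0,1,6], [0,2,3], [0,2,4], [0,4,6], [1,3,5], [1,5,6], [2,3,6], [2,4,5], [2,5,6], [3,4,5], [3,4,6]

so the chain groups are C_0 ≅ Z^7, C_1 ≅ Z^18, C_2 ≅ Z^12.

∂_1: C_1 → C_0 sends each edge [p,q] (with p < q) to q − p. For instance
  ∂[3,4] = [4] − [3].
The resulting 7×18 matrix has rank 6, and its Smith normal form has invariant factors (1,1,1,1,1,1).

∂_2: C_2 → C_1 sends each 2-simplex [p,q,r] to [q,r] − [p,r] + [p,q]. For instance
  ∂[1,3,5] = [3,5] − [1,5] + [1,3],
  ∂[0,1,6] = [1,6] − [0,6] + [0,1].
As a 18×12 matrix over Z this has rank 12, with invariant factors (1,1,1,1,1,1,1,1,1,1,1,2).

Now H_k = ker ∂_k / im ∂_{k+1}, so:

  H_0: rank C_0 − rank ∂_1 = 7 − 6 = 1, and the invariant factors of ∂_1 are all 1, so H_0 ≅ Z.
  H_1: rank ker ∂_1 − rank ∂_2 = (18 − 6) − 12 = 0, and ∂_2 has invariant factor 2 > 1, so H_1 ≅ Z/2Z.
  H_2: rank ker ∂_2 − rank ∂_3 = (12 − 12) − 0 = 0, and there is no ∂_3, so H_2 ≅ 0.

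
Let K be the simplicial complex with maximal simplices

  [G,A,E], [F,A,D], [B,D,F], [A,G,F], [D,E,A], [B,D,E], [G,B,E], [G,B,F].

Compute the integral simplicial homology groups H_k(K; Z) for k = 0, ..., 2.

H_0 ≅ Z,  H_1 = 0,  H_2 ≅ Z.

Take the total order A < B < D < E < F < G on the vertex set. Then K (dimension 2) consists of the simplices:

  0-simplices (6): A, B, D, E, F, G
  1-simplices (12): AD, AE, AF, AG, BD, BE, BF, BG, DE, DF, EG, FG
  2-simplices (8): ADE, ADF, AEG, AFG, BDE, BDF, BEG, BFG

Hence C_0 ≅ Z^6, C_1 ≅ Z^12, C_2 ≅ Z^8.

The boundary map ∂_1: C_1 → C_0 maps an edge to its endpoints' difference, ∂[p,q] = q − p. For instance
  ∂BE = E − B.
The 6×12 boundary matrix has rank 5 and Smith normal form diag(1,1,1,1,1).

Boundary ∂_2: C_2 → C_1 sends each 2-simplex [p,q,r] to [q,r] − [p,r] + [p,q]. For instance
  ∂AFG = FG − AG + AF,
  ∂AEG = EG − AG + AE.
As a 12×8 matrix over Z this has rank 7, with invariant factors (1,1,1,1,1,1,1).

From H_k ≅ ker(∂_k) / im(∂_{k+1}) we obtain:

  H_0: rank C_0 − rank ∂_1 = 6 − 5 = 1, and the invariant factors of ∂_1 are all 1, so H_0 ≅ Z.
  H_1: rank ker ∂_1 − rank ∂_2 = (12 − 5) − 7 = 0, and the invariant factors of ∂_2 are all 1, so H_1 ≅ 0.
  H_2: rank ker ∂_2 − rank ∂_3 = (8 − 7) − 0 = 1, and there is no ∂_3, so H_2 ≅ Z.

As a check, the Euler characteristic is 6 − 12 + 8 = 2, which agrees with 1 − 0 + 1 = 2.
(K is a triangulation of the 2-sphere S^2.)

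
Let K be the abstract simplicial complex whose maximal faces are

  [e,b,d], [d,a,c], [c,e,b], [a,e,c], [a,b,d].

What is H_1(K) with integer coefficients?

Order the vertices as a < b < c < d < e. Listing each simplex with vertices in this order, K has dimension 2 with simplices:

  0-simplices (5): a, b, c, d, e
  1-simplices (10): ab, ac, ad, ae, bc, bd, be, cd, ce, de
  2-simplices (5): abd, acd, ace, bce, bde

so the chain groups are C_0 ≅ Z^5, C_1 ≅ Z^10, C_2 ≅ Z^5.

∂_1: C_1 → C_0 is given by ∂[p,q] = [q] − [p]. For instance
  ∂ad = d − a.
As a 5×10 matrix over Z this has rank 4, with invariant factors (1,1,1,1).

The boundary map ∂_2: C_2 → C_1 acts by ∂[p,q,r] = [q,r] − [p,r] + [p,q]. For instance
  ∂bde = de − be + bd,
  ∂abd = bd − ad + ab.
As a 10×5 matrix over Z this has rank 5, with invariant factors (1,1,1,1,1).

Computing H_k = (kernel of ∂_k) / (image of ∂_{k+1}):

  H_1: rank ker ∂_1 − rank ∂_2 = (10 − 4) − 5 = 1, and the invariant factors of ∂_2 are all 1, so H_1 ≅ Z.

(K is a triangulation of the Möbius band.)

H_1 ≅ Z.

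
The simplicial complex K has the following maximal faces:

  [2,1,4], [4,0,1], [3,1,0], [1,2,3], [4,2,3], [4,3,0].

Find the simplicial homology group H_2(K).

Take the total order 0 < 1 < 2 < 3 < 4 on the vertex set. Then K (dimension 2) consists of the simplices:

  0-simplices (5): [0], [1], [2], [3], [4]
  1-simplices (9): [0,1], [0,3], [0,4], [1,2], [1,3], [1,4], [2,3], [2,4], [3,4]
  2-simplices (6): [0,1,3], [0,1,4], [0,3,4], [1,2,3], [1,2,4], [2,3,4]

Hence C_0 ≅ Z^5, C_1 ≅ Z^9, C_2 ≅ Z^6.

Boundary ∂_1: C_1 → C_0 sends each edge [p,q] (with p < q) to q − p.
As a 5×9 matrix over Z this has rank 4, with invariant factors (1,1,1,1).

∂_2: C_2 → C_1 sends each 2-simplex [p,q,r] to [q,r] − [p,r] + [p,q]. For instance
  ∂[0,1,3] = [1,3] − [0,3] + [0,1],
  ∂[1,2,3] = [2,3] − [1,3] + [1,2].
This gives a 9×6 integer matrix of rank 5; reducing to Smith normal form yields diagonal entries (1,1,1,1,1).

Reading off H_k = ker ∂_k / im ∂_{k+1}:

  H_2: rank ker ∂_2 − rank ∂_3 = (6 − 5) − 0 = 1, and there is no ∂_3, so H_2 ≅ Z.

H_2 = Z.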